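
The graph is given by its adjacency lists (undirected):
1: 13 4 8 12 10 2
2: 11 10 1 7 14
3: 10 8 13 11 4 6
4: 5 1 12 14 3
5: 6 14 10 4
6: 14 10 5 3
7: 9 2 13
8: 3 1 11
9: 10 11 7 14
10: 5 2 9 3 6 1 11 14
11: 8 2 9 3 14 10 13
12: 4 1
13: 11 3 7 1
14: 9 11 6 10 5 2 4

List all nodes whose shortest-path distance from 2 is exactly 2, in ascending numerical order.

Level 0: 2
Level 1: 1, 7, 10, 11, 14
Level 2: 3, 4, 5, 6, 8, 9, 12, 13

3, 4, 5, 6, 8, 9, 12, 13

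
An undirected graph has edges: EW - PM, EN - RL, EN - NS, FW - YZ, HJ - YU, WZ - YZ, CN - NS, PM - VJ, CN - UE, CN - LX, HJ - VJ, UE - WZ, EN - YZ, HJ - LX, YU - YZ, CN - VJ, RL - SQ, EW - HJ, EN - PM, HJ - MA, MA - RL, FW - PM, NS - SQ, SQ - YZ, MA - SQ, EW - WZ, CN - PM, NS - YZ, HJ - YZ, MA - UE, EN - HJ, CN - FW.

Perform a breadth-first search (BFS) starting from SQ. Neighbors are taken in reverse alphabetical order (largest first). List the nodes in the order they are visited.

SQ → YZ → RL → NS → MA → YU → WZ → HJ → FW → EN → CN → UE → EW → VJ → LX → PM

Visit SQ; enqueue YZ, RL, NS, MA → queue [YZ, RL, NS, MA]
Visit YZ; enqueue YU, WZ, HJ, FW, EN → queue [RL, NS, MA, YU, WZ, HJ, FW, EN]
Visit RL → queue [NS, MA, YU, WZ, HJ, FW, EN]
Visit NS; enqueue CN → queue [MA, YU, WZ, HJ, FW, EN, CN]
Visit MA; enqueue UE → queue [YU, WZ, HJ, FW, EN, CN, UE]
Visit YU → queue [WZ, HJ, FW, EN, CN, UE]
Visit WZ; enqueue EW → queue [HJ, FW, EN, CN, UE, EW]
Visit HJ; enqueue VJ, LX → queue [FW, EN, CN, UE, EW, VJ, LX]
Visit FW; enqueue PM → queue [EN, CN, UE, EW, VJ, LX, PM]
Visit EN → queue [CN, UE, EW, VJ, LX, PM]
Visit CN → queue [UE, EW, VJ, LX, PM]
Visit UE → queue [EW, VJ, LX, PM]
Visit EW → queue [VJ, LX, PM]
Visit VJ → queue [LX, PM]
Visit LX → queue [PM]
Visit PM → queue []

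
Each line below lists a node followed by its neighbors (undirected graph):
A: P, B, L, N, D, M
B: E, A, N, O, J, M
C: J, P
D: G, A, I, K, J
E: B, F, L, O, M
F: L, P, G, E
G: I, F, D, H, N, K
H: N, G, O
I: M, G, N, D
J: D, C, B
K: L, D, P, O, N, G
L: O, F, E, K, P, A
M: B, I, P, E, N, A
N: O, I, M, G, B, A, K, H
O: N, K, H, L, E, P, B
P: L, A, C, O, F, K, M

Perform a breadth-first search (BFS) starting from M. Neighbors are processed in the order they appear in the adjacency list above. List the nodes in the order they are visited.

Visit M; enqueue B, I, P, E, N, A → queue [B, I, P, E, N, A]
Visit B; enqueue O, J → queue [I, P, E, N, A, O, J]
Visit I; enqueue G, D → queue [P, E, N, A, O, J, G, D]
Visit P; enqueue L, C, F, K → queue [E, N, A, O, J, G, D, L, C, F, K]
Visit E → queue [N, A, O, J, G, D, L, C, F, K]
Visit N; enqueue H → queue [A, O, J, G, D, L, C, F, K, H]
Visit A → queue [O, J, G, D, L, C, F, K, H]
Visit O → queue [J, G, D, L, C, F, K, H]
Visit J → queue [G, D, L, C, F, K, H]
Visit G → queue [D, L, C, F, K, H]
Visit D → queue [L, C, F, K, H]
Visit L → queue [C, F, K, H]
Visit C → queue [F, K, H]
Visit F → queue [K, H]
Visit K → queue [H]
Visit H → queue []

M → B → I → P → E → N → A → O → J → G → D → L → C → F → K → H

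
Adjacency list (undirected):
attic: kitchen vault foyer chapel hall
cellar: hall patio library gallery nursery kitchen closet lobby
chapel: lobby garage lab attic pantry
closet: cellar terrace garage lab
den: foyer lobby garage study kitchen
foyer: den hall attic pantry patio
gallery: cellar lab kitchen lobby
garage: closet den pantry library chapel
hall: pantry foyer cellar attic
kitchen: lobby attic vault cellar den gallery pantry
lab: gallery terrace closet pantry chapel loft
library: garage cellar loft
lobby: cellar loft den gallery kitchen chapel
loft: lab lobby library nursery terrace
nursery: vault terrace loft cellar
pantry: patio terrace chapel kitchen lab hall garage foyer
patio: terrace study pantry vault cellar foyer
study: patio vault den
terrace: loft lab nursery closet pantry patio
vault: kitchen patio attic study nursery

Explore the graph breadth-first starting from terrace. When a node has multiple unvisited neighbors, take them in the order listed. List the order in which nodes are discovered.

Visit terrace; enqueue loft, lab, nursery, closet, pantry, patio → queue [loft, lab, nursery, closet, pantry, patio]
Visit loft; enqueue lobby, library → queue [lab, nursery, closet, pantry, patio, lobby, library]
Visit lab; enqueue gallery, chapel → queue [nursery, closet, pantry, patio, lobby, library, gallery, chapel]
Visit nursery; enqueue vault, cellar → queue [closet, pantry, patio, lobby, library, gallery, chapel, vault, cellar]
Visit closet; enqueue garage → queue [pantry, patio, lobby, library, gallery, chapel, vault, cellar, garage]
Visit pantry; enqueue kitchen, hall, foyer → queue [patio, lobby, library, gallery, chapel, vault, cellar, garage, kitchen, hall, foyer]
Visit patio; enqueue study → queue [lobby, library, gallery, chapel, vault, cellar, garage, kitchen, hall, foyer, study]
Visit lobby; enqueue den → queue [library, gallery, chapel, vault, cellar, garage, kitchen, hall, foyer, study, den]
Visit library → queue [gallery, chapel, vault, cellar, garage, kitchen, hall, foyer, study, den]
Visit gallery → queue [chapel, vault, cellar, garage, kitchen, hall, foyer, study, den]
Visit chapel; enqueue attic → queue [vault, cellar, garage, kitchen, hall, foyer, study, den, attic]
Visit vault → queue [cellar, garage, kitchen, hall, foyer, study, den, attic]
Visit cellar → queue [garage, kitchen, hall, foyer, study, den, attic]
Visit garage → queue [kitchen, hall, foyer, study, den, attic]
Visit kitchen → queue [hall, foyer, study, den, attic]
Visit hall → queue [foyer, study, den, attic]
Visit foyer → queue [study, den, attic]
Visit study → queue [den, attic]
Visit den → queue [attic]
Visit attic → queue []

terrace, loft, lab, nursery, closet, pantry, patio, lobby, library, gallery, chapel, vault, cellar, garage, kitchen, hall, foyer, study, den, attic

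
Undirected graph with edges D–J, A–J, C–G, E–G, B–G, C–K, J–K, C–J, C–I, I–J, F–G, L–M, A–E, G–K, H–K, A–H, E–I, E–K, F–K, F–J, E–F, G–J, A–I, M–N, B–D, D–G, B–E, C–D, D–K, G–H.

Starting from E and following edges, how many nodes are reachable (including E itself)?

11

BFS from E visits: E, K, I, G, F, B, A, J, H, D, C
Reachable nodes: 11 of 14 total.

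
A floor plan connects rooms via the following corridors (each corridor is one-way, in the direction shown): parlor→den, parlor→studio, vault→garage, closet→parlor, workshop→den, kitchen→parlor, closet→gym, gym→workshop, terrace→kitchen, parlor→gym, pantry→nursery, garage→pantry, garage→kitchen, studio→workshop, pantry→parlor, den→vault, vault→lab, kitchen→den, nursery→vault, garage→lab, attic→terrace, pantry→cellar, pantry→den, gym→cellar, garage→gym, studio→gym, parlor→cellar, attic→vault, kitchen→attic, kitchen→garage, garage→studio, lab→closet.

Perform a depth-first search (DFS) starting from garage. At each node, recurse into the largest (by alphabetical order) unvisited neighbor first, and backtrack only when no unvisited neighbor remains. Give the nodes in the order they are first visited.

garage → studio → workshop → den → vault → lab → closet → parlor → gym → cellar → pantry → nursery → kitchen → attic → terrace

Visit garage
garage → studio
studio → workshop
workshop → den
den → vault
vault → lab
lab → closet
closet → parlor
parlor → gym
gym → cellar
garage → pantry
pantry → nursery
garage → kitchen
kitchen → attic
attic → terrace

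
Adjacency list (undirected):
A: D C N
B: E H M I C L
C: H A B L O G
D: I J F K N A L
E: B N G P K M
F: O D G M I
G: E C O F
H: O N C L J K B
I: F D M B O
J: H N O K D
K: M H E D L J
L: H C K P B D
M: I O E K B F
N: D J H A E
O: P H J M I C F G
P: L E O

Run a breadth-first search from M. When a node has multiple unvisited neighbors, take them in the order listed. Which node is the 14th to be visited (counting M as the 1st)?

N

Visit M; enqueue I, O, E, K, B, F → queue [I, O, E, K, B, F]
Visit I; enqueue D → queue [O, E, K, B, F, D]
Visit O; enqueue P, H, J, C, G → queue [E, K, B, F, D, P, H, J, C, G]
Visit E; enqueue N → queue [K, B, F, D, P, H, J, C, G, N]
Visit K; enqueue L → queue [B, F, D, P, H, J, C, G, N, L]
Visit B → queue [F, D, P, H, J, C, G, N, L]
Visit F → queue [D, P, H, J, C, G, N, L]
Visit D; enqueue A → queue [P, H, J, C, G, N, L, A]
Visit P → queue [H, J, C, G, N, L, A]
Visit H → queue [J, C, G, N, L, A]
Visit J → queue [C, G, N, L, A]
Visit C → queue [G, N, L, A]
Visit G → queue [N, L, A]
Visit N → queue [L, A]
Visit L → queue [A]
Visit A → queue []

Visit order: M, I, O, E, K, B, F, D, P, H, J, C, G, N, L, A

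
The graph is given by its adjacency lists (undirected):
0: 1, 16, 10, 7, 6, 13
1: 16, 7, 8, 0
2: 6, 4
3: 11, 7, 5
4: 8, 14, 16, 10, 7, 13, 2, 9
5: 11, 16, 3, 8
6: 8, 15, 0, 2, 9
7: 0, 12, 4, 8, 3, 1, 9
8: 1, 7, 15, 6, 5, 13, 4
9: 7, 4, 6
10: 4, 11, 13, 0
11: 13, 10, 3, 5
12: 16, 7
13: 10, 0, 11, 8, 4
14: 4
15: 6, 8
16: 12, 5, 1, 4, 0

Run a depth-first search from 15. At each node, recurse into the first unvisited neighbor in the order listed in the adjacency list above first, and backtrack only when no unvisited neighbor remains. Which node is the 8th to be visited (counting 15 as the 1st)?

Visit 15
15 → 6
6 → 8
8 → 1
1 → 16
16 → 12
12 → 7
7 → 0
0 → 10
10 → 4
4 → 14
4 → 13
13 → 11
11 → 3
3 → 5
4 → 2
4 → 9

Visit order: 15, 6, 8, 1, 16, 12, 7, 0, 10, 4, 14, 13, 11, 3, 5, 2, 9

0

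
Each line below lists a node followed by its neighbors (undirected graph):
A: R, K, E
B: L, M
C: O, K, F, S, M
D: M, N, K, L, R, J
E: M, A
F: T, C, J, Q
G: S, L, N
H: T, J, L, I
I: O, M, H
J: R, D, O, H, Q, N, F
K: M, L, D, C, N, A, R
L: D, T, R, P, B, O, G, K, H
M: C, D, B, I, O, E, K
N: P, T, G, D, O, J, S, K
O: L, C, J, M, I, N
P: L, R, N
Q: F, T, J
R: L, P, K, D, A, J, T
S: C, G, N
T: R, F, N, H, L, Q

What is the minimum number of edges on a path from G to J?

2

Level 0: G
Level 1: L, N, S
Level 2: B, C, D, H, J, K, O, P, R, T
Level 3: A, F, I, M, Q
Level 4: E
J first appears at level 2.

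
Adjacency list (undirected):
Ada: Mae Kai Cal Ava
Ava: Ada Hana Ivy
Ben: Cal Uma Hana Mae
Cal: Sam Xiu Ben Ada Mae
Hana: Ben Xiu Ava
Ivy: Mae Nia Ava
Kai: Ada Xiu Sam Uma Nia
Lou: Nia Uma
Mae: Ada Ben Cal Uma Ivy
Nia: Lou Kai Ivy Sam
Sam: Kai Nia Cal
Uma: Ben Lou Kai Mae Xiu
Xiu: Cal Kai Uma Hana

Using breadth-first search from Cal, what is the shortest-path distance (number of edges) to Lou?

3

Level 0: Cal
Level 1: Ada, Ben, Mae, Sam, Xiu
Level 2: Ava, Hana, Ivy, Kai, Nia, Uma
Level 3: Lou
Lou first appears at level 3.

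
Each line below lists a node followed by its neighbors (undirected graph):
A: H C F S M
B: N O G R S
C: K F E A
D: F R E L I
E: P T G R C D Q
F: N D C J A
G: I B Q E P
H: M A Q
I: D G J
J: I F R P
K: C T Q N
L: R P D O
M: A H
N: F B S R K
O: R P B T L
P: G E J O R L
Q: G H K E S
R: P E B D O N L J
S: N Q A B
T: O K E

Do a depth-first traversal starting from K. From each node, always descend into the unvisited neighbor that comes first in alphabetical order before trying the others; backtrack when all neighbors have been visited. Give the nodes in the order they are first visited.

K -> C -> A -> F -> D -> E -> G -> B -> N -> R -> J -> I -> P -> L -> O -> T -> S -> Q -> H -> M

Visit K
K → C
C → A
A → F
F → D
D → E
E → G
G → B
B → N
N → R
R → J
J → I
J → P
P → L
L → O
O → T
N → S
S → Q
Q → H
H → M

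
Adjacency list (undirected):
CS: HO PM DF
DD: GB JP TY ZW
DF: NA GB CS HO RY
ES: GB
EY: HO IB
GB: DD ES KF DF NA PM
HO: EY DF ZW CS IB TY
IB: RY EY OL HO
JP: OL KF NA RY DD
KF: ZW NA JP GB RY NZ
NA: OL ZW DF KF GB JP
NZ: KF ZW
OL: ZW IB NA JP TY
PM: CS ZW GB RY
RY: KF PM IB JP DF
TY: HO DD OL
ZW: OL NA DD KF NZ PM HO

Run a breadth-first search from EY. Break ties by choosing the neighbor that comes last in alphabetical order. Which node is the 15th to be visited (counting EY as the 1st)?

DD

Visit EY; enqueue IB, HO → queue [IB, HO]
Visit IB; enqueue RY, OL → queue [HO, RY, OL]
Visit HO; enqueue ZW, TY, DF, CS → queue [RY, OL, ZW, TY, DF, CS]
Visit RY; enqueue PM, KF, JP → queue [OL, ZW, TY, DF, CS, PM, KF, JP]
Visit OL; enqueue NA → queue [ZW, TY, DF, CS, PM, KF, JP, NA]
Visit ZW; enqueue NZ, DD → queue [TY, DF, CS, PM, KF, JP, NA, NZ, DD]
Visit TY → queue [DF, CS, PM, KF, JP, NA, NZ, DD]
Visit DF; enqueue GB → queue [CS, PM, KF, JP, NA, NZ, DD, GB]
Visit CS → queue [PM, KF, JP, NA, NZ, DD, GB]
Visit PM → queue [KF, JP, NA, NZ, DD, GB]
Visit KF → queue [JP, NA, NZ, DD, GB]
Visit JP → queue [NA, NZ, DD, GB]
Visit NA → queue [NZ, DD, GB]
Visit NZ → queue [DD, GB]
Visit DD → queue [GB]
Visit GB; enqueue ES → queue [ES]
Visit ES → queue []

Visit order: EY, IB, HO, RY, OL, ZW, TY, DF, CS, PM, KF, JP, NA, NZ, DD, GB, ES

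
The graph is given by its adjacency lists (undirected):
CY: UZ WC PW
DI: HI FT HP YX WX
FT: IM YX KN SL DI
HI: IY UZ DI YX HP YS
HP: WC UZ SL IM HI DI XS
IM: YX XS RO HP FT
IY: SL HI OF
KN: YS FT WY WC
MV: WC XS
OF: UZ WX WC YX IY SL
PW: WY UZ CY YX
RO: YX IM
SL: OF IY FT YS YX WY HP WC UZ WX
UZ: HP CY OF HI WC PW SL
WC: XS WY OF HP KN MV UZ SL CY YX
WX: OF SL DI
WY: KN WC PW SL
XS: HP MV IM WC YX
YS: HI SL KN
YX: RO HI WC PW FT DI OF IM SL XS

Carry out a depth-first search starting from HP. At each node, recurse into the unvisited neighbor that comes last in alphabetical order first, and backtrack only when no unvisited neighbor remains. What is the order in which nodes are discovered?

Visit HP
HP → XS
XS → YX
YX → WC
WC → WY
WY → SL
SL → YS
YS → KN
KN → FT
FT → IM
IM → RO
FT → DI
DI → WX
WX → OF
OF → UZ
UZ → PW
PW → CY
UZ → HI
HI → IY
WC → MV

HP → XS → YX → WC → WY → SL → YS → KN → FT → IM → RO → DI → WX → OF → UZ → PW → CY → HI → IY → MV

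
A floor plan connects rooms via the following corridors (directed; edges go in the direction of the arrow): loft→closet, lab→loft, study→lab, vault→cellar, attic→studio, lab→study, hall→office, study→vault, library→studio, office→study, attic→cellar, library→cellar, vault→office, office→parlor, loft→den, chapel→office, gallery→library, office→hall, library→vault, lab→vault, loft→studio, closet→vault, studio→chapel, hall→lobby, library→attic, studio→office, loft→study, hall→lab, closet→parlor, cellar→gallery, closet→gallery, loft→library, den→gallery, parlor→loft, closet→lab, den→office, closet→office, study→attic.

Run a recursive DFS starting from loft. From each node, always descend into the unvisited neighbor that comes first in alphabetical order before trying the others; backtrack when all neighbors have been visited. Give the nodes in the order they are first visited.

loft closet gallery library attic cellar studio chapel office hall lab study vault lobby parlor den

Visit loft
loft → closet
closet → gallery
gallery → library
library → attic
attic → cellar
attic → studio
studio → chapel
chapel → office
office → hall
hall → lab
lab → study
study → vault
hall → lobby
office → parlor
loft → den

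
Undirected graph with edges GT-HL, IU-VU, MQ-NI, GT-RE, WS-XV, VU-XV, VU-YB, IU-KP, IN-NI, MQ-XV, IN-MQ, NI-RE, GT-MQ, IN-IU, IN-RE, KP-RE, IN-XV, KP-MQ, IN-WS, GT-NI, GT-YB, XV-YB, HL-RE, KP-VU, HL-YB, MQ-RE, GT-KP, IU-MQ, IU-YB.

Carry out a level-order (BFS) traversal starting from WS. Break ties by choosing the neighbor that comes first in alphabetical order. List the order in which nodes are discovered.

WS, IN, XV, IU, MQ, NI, RE, VU, YB, KP, GT, HL

Visit WS; enqueue IN, XV → queue [IN, XV]
Visit IN; enqueue IU, MQ, NI, RE → queue [XV, IU, MQ, NI, RE]
Visit XV; enqueue VU, YB → queue [IU, MQ, NI, RE, VU, YB]
Visit IU; enqueue KP → queue [MQ, NI, RE, VU, YB, KP]
Visit MQ; enqueue GT → queue [NI, RE, VU, YB, KP, GT]
Visit NI → queue [RE, VU, YB, KP, GT]
Visit RE; enqueue HL → queue [VU, YB, KP, GT, HL]
Visit VU → queue [YB, KP, GT, HL]
Visit YB → queue [KP, GT, HL]
Visit KP → queue [GT, HL]
Visit GT → queue [HL]
Visit HL → queue []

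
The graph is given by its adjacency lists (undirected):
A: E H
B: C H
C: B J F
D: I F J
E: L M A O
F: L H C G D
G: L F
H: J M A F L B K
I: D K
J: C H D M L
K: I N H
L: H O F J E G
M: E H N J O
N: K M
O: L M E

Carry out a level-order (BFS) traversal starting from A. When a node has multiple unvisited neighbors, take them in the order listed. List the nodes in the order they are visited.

Visit A; enqueue E, H → queue [E, H]
Visit E; enqueue L, M, O → queue [H, L, M, O]
Visit H; enqueue J, F, B, K → queue [L, M, O, J, F, B, K]
Visit L; enqueue G → queue [M, O, J, F, B, K, G]
Visit M; enqueue N → queue [O, J, F, B, K, G, N]
Visit O → queue [J, F, B, K, G, N]
Visit J; enqueue C, D → queue [F, B, K, G, N, C, D]
Visit F → queue [B, K, G, N, C, D]
Visit B → queue [K, G, N, C, D]
Visit K; enqueue I → queue [G, N, C, D, I]
Visit G → queue [N, C, D, I]
Visit N → queue [C, D, I]
Visit C → queue [D, I]
Visit D → queue [I]
Visit I → queue []

A, E, H, L, M, O, J, F, B, K, G, N, C, D, I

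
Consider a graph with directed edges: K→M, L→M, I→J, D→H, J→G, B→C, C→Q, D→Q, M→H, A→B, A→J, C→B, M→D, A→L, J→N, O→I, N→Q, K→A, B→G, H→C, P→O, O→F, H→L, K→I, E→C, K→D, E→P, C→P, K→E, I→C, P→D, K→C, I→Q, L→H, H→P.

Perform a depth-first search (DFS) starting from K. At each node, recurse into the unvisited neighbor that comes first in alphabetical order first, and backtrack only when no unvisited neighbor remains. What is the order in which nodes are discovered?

Visit K
K → A
A → B
B → C
C → P
P → D
D → H
H → L
L → M
D → Q
P → O
O → F
O → I
I → J
J → G
J → N
K → E

K → A → B → C → P → D → H → L → M → Q → O → F → I → J → G → N → E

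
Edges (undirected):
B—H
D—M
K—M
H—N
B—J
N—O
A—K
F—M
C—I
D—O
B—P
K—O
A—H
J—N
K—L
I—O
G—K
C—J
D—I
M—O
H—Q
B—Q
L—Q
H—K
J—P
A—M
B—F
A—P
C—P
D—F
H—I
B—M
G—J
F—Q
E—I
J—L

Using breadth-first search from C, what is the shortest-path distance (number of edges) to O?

2

Level 0: C
Level 1: I, J, P
Level 2: A, B, D, E, G, H, L, N, O
Level 3: F, K, M, Q
O first appears at level 2.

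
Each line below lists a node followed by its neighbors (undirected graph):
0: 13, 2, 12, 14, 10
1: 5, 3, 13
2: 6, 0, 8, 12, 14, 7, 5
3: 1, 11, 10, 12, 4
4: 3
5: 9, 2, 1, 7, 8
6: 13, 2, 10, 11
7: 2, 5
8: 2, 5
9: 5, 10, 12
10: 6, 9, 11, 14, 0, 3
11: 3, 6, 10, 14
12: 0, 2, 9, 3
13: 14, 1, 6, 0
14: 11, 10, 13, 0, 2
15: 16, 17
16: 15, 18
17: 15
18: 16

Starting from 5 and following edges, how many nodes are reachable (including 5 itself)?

15

BFS from 5 visits: 5, 9, 8, 7, 2, 1, 12, 10, 14, 6, 0, 13, 3, 11, 4
Reachable nodes: 15 of 19 total.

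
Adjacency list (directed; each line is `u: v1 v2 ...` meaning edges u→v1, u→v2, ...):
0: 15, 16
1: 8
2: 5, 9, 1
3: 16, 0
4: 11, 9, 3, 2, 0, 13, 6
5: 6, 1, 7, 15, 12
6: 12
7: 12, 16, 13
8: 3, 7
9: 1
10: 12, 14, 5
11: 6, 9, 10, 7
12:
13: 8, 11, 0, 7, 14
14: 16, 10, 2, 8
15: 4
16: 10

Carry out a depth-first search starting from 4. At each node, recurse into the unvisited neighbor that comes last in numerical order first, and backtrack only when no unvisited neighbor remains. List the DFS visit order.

Visit 4
4 → 13
13 → 14
14 → 16
16 → 10
10 → 12
10 → 5
5 → 15
5 → 7
5 → 6
5 → 1
1 → 8
8 → 3
3 → 0
14 → 2
2 → 9
13 → 11

4 13 14 16 10 12 5 15 7 6 1 8 3 0 2 9 11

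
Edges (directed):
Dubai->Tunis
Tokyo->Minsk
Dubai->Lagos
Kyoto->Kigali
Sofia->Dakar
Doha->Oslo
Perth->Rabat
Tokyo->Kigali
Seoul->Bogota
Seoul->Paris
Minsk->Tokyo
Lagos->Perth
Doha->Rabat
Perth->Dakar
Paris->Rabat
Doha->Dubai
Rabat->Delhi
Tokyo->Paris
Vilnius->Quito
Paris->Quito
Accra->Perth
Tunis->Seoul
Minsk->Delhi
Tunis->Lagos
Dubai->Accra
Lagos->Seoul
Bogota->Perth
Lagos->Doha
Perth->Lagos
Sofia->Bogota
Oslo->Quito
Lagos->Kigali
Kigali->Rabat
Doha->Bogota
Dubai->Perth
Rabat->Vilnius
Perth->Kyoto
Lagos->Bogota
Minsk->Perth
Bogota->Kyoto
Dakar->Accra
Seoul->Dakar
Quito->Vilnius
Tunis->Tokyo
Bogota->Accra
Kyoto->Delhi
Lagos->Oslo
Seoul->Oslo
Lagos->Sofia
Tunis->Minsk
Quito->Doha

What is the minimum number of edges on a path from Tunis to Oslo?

2

Level 0: Tunis
Level 1: Lagos, Minsk, Seoul, Tokyo
Level 2: Bogota, Dakar, Delhi, Doha, Kigali, Oslo, Paris, Perth, Sofia
Level 3: Accra, Dubai, Kyoto, Quito, Rabat
Level 4: Vilnius
Oslo first appears at level 2.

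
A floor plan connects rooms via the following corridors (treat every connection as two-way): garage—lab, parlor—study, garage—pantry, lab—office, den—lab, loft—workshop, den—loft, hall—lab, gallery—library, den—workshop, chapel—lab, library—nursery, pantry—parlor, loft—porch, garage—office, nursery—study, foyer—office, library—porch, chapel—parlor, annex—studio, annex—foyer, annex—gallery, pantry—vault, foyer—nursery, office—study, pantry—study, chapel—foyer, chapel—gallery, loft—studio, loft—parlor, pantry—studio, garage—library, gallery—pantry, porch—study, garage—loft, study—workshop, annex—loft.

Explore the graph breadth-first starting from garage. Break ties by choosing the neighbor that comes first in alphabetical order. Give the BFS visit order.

Visit garage; enqueue lab, library, loft, office, pantry → queue [lab, library, loft, office, pantry]
Visit lab; enqueue chapel, den, hall → queue [library, loft, office, pantry, chapel, den, hall]
Visit library; enqueue gallery, nursery, porch → queue [loft, office, pantry, chapel, den, hall, gallery, nursery, porch]
Visit loft; enqueue annex, parlor, studio, workshop → queue [office, pantry, chapel, den, hall, gallery, nursery, porch, annex, parlor, studio, workshop]
Visit office; enqueue foyer, study → queue [pantry, chapel, den, hall, gallery, nursery, porch, annex, parlor, studio, workshop, foyer, study]
Visit pantry; enqueue vault → queue [chapel, den, hall, gallery, nursery, porch, annex, parlor, studio, workshop, foyer, study, vault]
Visit chapel → queue [den, hall, gallery, nursery, porch, annex, parlor, studio, workshop, foyer, study, vault]
Visit den → queue [hall, gallery, nursery, porch, annex, parlor, studio, workshop, foyer, study, vault]
Visit hall → queue [gallery, nursery, porch, annex, parlor, studio, workshop, foyer, study, vault]
Visit gallery → queue [nursery, porch, annex, parlor, studio, workshop, foyer, study, vault]
Visit nursery → queue [porch, annex, parlor, studio, workshop, foyer, study, vault]
Visit porch → queue [annex, parlor, studio, workshop, foyer, study, vault]
Visit annex → queue [parlor, studio, workshop, foyer, study, vault]
Visit parlor → queue [studio, workshop, foyer, study, vault]
Visit studio → queue [workshop, foyer, study, vault]
Visit workshop → queue [foyer, study, vault]
Visit foyer → queue [study, vault]
Visit study → queue [vault]
Visit vault → queue []

garage, lab, library, loft, office, pantry, chapel, den, hall, gallery, nursery, porch, annex, parlor, studio, workshop, foyer, study, vault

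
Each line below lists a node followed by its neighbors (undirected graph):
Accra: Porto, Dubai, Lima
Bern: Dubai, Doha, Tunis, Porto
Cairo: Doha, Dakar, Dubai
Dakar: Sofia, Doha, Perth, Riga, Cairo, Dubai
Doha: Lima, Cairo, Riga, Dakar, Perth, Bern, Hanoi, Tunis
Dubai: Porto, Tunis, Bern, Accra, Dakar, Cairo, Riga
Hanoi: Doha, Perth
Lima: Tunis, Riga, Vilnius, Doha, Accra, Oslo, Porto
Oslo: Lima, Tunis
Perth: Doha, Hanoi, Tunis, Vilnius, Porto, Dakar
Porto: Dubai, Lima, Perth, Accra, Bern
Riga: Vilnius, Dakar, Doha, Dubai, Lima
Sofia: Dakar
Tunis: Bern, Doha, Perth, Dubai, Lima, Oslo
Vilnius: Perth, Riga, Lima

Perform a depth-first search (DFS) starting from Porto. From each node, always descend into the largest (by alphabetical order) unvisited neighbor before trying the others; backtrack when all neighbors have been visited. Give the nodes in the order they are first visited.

Visit Porto
Porto → Perth
Perth → Vilnius
Vilnius → Riga
Riga → Lima
Lima → Tunis
Tunis → Oslo
Tunis → Dubai
Dubai → Dakar
Dakar → Sofia
Dakar → Doha
Doha → Hanoi
Doha → Cairo
Doha → Bern
Dubai → Accra

Porto -> Perth -> Vilnius -> Riga -> Lima -> Tunis -> Oslo -> Dubai -> Dakar -> Sofia -> Doha -> Hanoi -> Cairo -> Bern -> Accra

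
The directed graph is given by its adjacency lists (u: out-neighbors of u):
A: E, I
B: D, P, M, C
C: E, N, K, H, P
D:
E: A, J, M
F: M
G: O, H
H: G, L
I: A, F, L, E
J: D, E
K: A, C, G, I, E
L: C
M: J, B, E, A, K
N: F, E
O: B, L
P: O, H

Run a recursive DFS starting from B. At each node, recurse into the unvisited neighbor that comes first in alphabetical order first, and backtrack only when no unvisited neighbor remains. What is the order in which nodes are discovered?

B → C → E → A → I → F → M → J → D → K → G → H → L → O → N → P

Visit B
B → C
C → E
E → A
A → I
I → F
F → M
M → J
J → D
M → K
K → G
G → H
H → L
G → O
C → N
C → P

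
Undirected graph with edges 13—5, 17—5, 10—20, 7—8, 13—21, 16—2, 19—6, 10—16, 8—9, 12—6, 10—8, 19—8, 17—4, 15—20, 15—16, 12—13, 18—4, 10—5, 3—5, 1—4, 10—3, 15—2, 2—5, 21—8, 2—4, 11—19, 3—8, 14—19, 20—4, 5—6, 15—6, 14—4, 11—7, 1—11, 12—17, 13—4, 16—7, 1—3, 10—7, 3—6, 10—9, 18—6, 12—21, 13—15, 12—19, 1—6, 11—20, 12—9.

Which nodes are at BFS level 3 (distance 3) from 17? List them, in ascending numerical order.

7, 8, 11, 15, 16

Level 0: 17
Level 1: 4, 5, 12
Level 2: 1, 2, 3, 6, 9, 10, 13, 14, 18, 19, 20, 21
Level 3: 7, 8, 11, 15, 16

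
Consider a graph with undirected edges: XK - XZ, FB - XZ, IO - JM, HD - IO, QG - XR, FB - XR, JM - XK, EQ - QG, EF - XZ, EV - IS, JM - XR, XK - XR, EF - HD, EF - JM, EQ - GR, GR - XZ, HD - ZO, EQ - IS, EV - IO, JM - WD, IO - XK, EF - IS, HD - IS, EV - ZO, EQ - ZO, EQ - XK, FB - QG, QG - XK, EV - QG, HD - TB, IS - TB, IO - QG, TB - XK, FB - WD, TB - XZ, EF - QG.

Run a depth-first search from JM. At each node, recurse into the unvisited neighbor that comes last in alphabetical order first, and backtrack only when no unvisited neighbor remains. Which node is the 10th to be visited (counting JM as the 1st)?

QG

Visit JM
JM → XR
XR → XK
XK → XZ
XZ → TB
TB → IS
IS → HD
HD → ZO
ZO → EV
EV → QG
QG → IO
QG → FB
FB → WD
QG → EQ
EQ → GR
QG → EF

Visit order: JM, XR, XK, XZ, TB, IS, HD, ZO, EV, QG, IO, FB, WD, EQ, GR, EF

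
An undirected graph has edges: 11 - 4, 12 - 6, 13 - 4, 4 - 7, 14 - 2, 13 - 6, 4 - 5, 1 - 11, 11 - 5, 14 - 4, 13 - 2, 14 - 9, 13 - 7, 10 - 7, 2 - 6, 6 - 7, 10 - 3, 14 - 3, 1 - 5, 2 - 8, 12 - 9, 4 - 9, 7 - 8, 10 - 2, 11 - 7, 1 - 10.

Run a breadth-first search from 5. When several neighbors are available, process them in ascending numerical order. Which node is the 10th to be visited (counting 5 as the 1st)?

Visit 5; enqueue 1, 4, 11 → queue [1, 4, 11]
Visit 1; enqueue 10 → queue [4, 11, 10]
Visit 4; enqueue 7, 9, 13, 14 → queue [11, 10, 7, 9, 13, 14]
Visit 11 → queue [10, 7, 9, 13, 14]
Visit 10; enqueue 2, 3 → queue [7, 9, 13, 14, 2, 3]
Visit 7; enqueue 6, 8 → queue [9, 13, 14, 2, 3, 6, 8]
Visit 9; enqueue 12 → queue [13, 14, 2, 3, 6, 8, 12]
Visit 13 → queue [14, 2, 3, 6, 8, 12]
Visit 14 → queue [2, 3, 6, 8, 12]
Visit 2 → queue [3, 6, 8, 12]
Visit 3 → queue [6, 8, 12]
Visit 6 → queue [8, 12]
Visit 8 → queue [12]
Visit 12 → queue []

Visit order: 5, 1, 4, 11, 10, 7, 9, 13, 14, 2, 3, 6, 8, 12

2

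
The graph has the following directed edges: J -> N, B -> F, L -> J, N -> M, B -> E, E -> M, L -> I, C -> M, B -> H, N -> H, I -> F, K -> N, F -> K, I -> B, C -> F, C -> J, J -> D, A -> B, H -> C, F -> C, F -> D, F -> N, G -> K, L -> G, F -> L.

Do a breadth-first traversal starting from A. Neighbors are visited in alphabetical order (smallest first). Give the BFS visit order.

A → B → E → F → H → M → C → D → K → L → N → J → G → I

Visit A; enqueue B → queue [B]
Visit B; enqueue E, F, H → queue [E, F, H]
Visit E; enqueue M → queue [F, H, M]
Visit F; enqueue C, D, K, L, N → queue [H, M, C, D, K, L, N]
Visit H → queue [M, C, D, K, L, N]
Visit M → queue [C, D, K, L, N]
Visit C; enqueue J → queue [D, K, L, N, J]
Visit D → queue [K, L, N, J]
Visit K → queue [L, N, J]
Visit L; enqueue G, I → queue [N, J, G, I]
Visit N → queue [J, G, I]
Visit J → queue [G, I]
Visit G → queue [I]
Visit I → queue []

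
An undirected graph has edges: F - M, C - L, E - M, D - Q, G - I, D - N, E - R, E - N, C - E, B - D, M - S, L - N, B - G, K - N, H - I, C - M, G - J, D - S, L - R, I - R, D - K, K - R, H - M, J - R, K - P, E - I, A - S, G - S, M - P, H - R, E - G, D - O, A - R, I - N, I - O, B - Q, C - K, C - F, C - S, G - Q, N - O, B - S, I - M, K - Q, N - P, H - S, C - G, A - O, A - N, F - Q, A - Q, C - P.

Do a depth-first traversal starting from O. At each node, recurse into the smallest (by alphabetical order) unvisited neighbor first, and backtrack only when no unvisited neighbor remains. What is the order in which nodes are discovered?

O, A, N, D, B, G, C, E, I, H, M, F, Q, K, P, R, J, L, S

Visit O
O → A
A → N
N → D
D → B
B → G
G → C
C → E
E → I
I → H
H → M
M → F
F → Q
Q → K
K → P
K → R
R → J
R → L
M → S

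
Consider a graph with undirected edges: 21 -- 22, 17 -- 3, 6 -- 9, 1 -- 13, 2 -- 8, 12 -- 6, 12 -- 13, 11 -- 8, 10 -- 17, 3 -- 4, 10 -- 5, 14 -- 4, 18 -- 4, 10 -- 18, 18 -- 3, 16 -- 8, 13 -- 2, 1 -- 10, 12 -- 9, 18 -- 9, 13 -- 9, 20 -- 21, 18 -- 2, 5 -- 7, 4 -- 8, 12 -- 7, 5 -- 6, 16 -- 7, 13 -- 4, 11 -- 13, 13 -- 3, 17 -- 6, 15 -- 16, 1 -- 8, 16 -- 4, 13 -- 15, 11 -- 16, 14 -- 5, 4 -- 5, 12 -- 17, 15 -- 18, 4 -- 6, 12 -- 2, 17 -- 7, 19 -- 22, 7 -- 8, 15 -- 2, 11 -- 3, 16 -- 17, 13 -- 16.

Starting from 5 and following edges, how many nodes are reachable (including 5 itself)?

BFS from 5 visits: 5, 4, 6, 7, 10, 14, 3, 8, 13, 16, 18, 9, 12, 17, 1, 11, 2, 15
Reachable nodes: 18 of 22 total.

18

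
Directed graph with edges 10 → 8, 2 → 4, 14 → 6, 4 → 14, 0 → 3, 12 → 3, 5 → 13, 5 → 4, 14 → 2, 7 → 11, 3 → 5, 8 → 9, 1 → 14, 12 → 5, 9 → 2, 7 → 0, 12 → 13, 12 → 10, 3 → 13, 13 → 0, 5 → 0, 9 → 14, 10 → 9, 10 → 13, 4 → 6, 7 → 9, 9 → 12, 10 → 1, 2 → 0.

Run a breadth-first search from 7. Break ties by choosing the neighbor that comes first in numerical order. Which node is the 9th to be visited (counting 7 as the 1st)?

5

Visit 7; enqueue 0, 9, 11 → queue [0, 9, 11]
Visit 0; enqueue 3 → queue [9, 11, 3]
Visit 9; enqueue 2, 12, 14 → queue [11, 3, 2, 12, 14]
Visit 11 → queue [3, 2, 12, 14]
Visit 3; enqueue 5, 13 → queue [2, 12, 14, 5, 13]
Visit 2; enqueue 4 → queue [12, 14, 5, 13, 4]
Visit 12; enqueue 10 → queue [14, 5, 13, 4, 10]
Visit 14; enqueue 6 → queue [5, 13, 4, 10, 6]
Visit 5 → queue [13, 4, 10, 6]
Visit 13 → queue [4, 10, 6]
Visit 4 → queue [10, 6]
Visit 10; enqueue 1, 8 → queue [6, 1, 8]
Visit 6 → queue [1, 8]
Visit 1 → queue [8]
Visit 8 → queue []

Visit order: 7, 0, 9, 11, 3, 2, 12, 14, 5, 13, 4, 10, 6, 1, 8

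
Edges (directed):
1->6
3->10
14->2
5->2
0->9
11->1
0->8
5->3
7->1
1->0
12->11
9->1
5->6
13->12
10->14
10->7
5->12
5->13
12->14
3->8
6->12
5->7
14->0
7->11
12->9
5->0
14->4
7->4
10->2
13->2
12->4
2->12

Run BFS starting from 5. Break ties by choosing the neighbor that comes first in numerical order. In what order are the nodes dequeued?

5 -> 0 -> 2 -> 3 -> 6 -> 7 -> 12 -> 13 -> 8 -> 9 -> 10 -> 1 -> 4 -> 11 -> 14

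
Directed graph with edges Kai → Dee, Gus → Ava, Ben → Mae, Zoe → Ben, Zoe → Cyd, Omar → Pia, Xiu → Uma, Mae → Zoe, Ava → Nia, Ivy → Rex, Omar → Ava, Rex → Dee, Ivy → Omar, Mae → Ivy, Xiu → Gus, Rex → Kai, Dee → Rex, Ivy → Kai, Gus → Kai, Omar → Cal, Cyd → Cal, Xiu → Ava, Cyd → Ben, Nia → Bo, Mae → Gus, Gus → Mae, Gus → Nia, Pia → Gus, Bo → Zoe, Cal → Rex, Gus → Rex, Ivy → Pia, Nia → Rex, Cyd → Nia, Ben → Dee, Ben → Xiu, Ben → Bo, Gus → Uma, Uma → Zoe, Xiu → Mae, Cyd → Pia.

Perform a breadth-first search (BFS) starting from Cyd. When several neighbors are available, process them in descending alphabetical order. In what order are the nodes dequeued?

Cyd, Pia, Nia, Cal, Ben, Gus, Rex, Bo, Xiu, Mae, Dee, Uma, Kai, Ava, Zoe, Ivy, Omar

Visit Cyd; enqueue Pia, Nia, Cal, Ben → queue [Pia, Nia, Cal, Ben]
Visit Pia; enqueue Gus → queue [Nia, Cal, Ben, Gus]
Visit Nia; enqueue Rex, Bo → queue [Cal, Ben, Gus, Rex, Bo]
Visit Cal → queue [Ben, Gus, Rex, Bo]
Visit Ben; enqueue Xiu, Mae, Dee → queue [Gus, Rex, Bo, Xiu, Mae, Dee]
Visit Gus; enqueue Uma, Kai, Ava → queue [Rex, Bo, Xiu, Mae, Dee, Uma, Kai, Ava]
Visit Rex → queue [Bo, Xiu, Mae, Dee, Uma, Kai, Ava]
Visit Bo; enqueue Zoe → queue [Xiu, Mae, Dee, Uma, Kai, Ava, Zoe]
Visit Xiu → queue [Mae, Dee, Uma, Kai, Ava, Zoe]
Visit Mae; enqueue Ivy → queue [Dee, Uma, Kai, Ava, Zoe, Ivy]
Visit Dee → queue [Uma, Kai, Ava, Zoe, Ivy]
Visit Uma → queue [Kai, Ava, Zoe, Ivy]
Visit Kai → queue [Ava, Zoe, Ivy]
Visit Ava → queue [Zoe, Ivy]
Visit Zoe → queue [Ivy]
Visit Ivy; enqueue Omar → queue [Omar]
Visit Omar → queue []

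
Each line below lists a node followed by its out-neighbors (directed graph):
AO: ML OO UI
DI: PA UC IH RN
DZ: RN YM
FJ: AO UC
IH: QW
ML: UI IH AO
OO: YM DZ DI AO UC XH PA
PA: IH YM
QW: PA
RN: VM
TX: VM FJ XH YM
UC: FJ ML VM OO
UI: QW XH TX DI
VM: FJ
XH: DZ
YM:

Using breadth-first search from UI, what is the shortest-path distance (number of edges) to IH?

Level 0: UI
Level 1: DI, QW, TX, XH
Level 2: DZ, FJ, IH, PA, RN, UC, VM, YM
Level 3: AO, ML, OO
IH first appears at level 2.

2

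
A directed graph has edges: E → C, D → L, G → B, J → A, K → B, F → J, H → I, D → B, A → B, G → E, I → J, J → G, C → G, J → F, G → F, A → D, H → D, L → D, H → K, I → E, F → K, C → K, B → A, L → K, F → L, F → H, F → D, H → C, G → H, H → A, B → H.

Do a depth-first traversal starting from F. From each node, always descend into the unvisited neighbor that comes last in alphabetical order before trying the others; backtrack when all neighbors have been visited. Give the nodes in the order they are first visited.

F, L, K, B, H, I, J, G, E, C, A, D

Visit F
F → L
L → K
K → B
B → H
H → I
I → J
J → G
G → E
E → C
J → A
A → D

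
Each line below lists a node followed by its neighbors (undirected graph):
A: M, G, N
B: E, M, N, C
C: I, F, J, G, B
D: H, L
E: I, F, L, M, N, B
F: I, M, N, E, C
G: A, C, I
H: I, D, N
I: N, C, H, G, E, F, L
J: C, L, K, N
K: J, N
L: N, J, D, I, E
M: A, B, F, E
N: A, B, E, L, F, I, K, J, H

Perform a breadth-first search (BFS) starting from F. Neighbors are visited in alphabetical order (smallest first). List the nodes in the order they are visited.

Visit F; enqueue C, E, I, M, N → queue [C, E, I, M, N]
Visit C; enqueue B, G, J → queue [E, I, M, N, B, G, J]
Visit E; enqueue L → queue [I, M, N, B, G, J, L]
Visit I; enqueue H → queue [M, N, B, G, J, L, H]
Visit M; enqueue A → queue [N, B, G, J, L, H, A]
Visit N; enqueue K → queue [B, G, J, L, H, A, K]
Visit B → queue [G, J, L, H, A, K]
Visit G → queue [J, L, H, A, K]
Visit J → queue [L, H, A, K]
Visit L; enqueue D → queue [H, A, K, D]
Visit H → queue [A, K, D]
Visit A → queue [K, D]
Visit K → queue [D]
Visit D → queue []

F -> C -> E -> I -> M -> N -> B -> G -> J -> L -> H -> A -> K -> D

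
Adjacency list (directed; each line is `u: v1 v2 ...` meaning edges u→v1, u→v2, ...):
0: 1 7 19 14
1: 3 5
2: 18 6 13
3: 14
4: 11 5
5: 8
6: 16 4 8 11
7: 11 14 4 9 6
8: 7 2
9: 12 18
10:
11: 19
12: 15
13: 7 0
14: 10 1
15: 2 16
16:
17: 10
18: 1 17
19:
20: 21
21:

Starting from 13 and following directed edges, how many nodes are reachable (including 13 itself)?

BFS from 13 visits: 13, 7, 0, 11, 14, 4, 9, 6, 1, 19, 10, 5, 12, 18, 16, 8, 3, 15, 17, 2
Reachable nodes: 20 of 22 total.

20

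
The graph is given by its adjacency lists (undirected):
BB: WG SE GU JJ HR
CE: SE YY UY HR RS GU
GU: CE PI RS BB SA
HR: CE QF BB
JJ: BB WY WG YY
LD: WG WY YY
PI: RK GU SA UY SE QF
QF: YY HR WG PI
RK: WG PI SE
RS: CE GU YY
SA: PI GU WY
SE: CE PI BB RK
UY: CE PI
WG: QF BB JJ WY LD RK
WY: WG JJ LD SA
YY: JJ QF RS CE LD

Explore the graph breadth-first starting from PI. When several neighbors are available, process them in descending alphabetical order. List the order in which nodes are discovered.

Visit PI; enqueue UY, SE, SA, RK, QF, GU → queue [UY, SE, SA, RK, QF, GU]
Visit UY; enqueue CE → queue [SE, SA, RK, QF, GU, CE]
Visit SE; enqueue BB → queue [SA, RK, QF, GU, CE, BB]
Visit SA; enqueue WY → queue [RK, QF, GU, CE, BB, WY]
Visit RK; enqueue WG → queue [QF, GU, CE, BB, WY, WG]
Visit QF; enqueue YY, HR → queue [GU, CE, BB, WY, WG, YY, HR]
Visit GU; enqueue RS → queue [CE, BB, WY, WG, YY, HR, RS]
Visit CE → queue [BB, WY, WG, YY, HR, RS]
Visit BB; enqueue JJ → queue [WY, WG, YY, HR, RS, JJ]
Visit WY; enqueue LD → queue [WG, YY, HR, RS, JJ, LD]
Visit WG → queue [YY, HR, RS, JJ, LD]
Visit YY → queue [HR, RS, JJ, LD]
Visit HR → queue [RS, JJ, LD]
Visit RS → queue [JJ, LD]
Visit JJ → queue [LD]
Visit LD → queue []

PI, UY, SE, SA, RK, QF, GU, CE, BB, WY, WG, YY, HR, RS, JJ, LD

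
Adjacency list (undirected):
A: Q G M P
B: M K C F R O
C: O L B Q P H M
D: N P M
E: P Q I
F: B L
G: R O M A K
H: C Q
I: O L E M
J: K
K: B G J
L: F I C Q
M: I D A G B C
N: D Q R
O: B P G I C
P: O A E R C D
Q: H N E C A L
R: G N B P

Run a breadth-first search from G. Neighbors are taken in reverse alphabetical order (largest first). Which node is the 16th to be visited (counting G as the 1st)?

F

Visit G; enqueue R, O, M, K, A → queue [R, O, M, K, A]
Visit R; enqueue P, N, B → queue [O, M, K, A, P, N, B]
Visit O; enqueue I, C → queue [M, K, A, P, N, B, I, C]
Visit M; enqueue D → queue [K, A, P, N, B, I, C, D]
Visit K; enqueue J → queue [A, P, N, B, I, C, D, J]
Visit A; enqueue Q → queue [P, N, B, I, C, D, J, Q]
Visit P; enqueue E → queue [N, B, I, C, D, J, Q, E]
Visit N → queue [B, I, C, D, J, Q, E]
Visit B; enqueue F → queue [I, C, D, J, Q, E, F]
Visit I; enqueue L → queue [C, D, J, Q, E, F, L]
Visit C; enqueue H → queue [D, J, Q, E, F, L, H]
Visit D → queue [J, Q, E, F, L, H]
Visit J → queue [Q, E, F, L, H]
Visit Q → queue [E, F, L, H]
Visit E → queue [F, L, H]
Visit F → queue [L, H]
Visit L → queue [H]
Visit H → queue []

Visit order: G, R, O, M, K, A, P, N, B, I, C, D, J, Q, E, F, L, H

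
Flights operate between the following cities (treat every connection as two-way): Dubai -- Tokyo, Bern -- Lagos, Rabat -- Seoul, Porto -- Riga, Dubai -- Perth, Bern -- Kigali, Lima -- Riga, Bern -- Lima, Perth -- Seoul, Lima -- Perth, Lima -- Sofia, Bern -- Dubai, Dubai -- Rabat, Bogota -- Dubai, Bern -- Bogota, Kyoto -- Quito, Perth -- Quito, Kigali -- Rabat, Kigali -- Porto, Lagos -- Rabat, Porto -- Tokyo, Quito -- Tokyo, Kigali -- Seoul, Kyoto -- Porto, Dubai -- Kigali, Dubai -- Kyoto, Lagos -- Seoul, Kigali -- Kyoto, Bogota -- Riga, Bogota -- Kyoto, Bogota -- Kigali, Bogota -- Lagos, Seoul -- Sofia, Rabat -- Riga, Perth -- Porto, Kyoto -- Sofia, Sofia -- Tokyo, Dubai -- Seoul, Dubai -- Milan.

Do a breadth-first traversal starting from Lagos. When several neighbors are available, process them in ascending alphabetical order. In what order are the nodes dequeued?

Lagos -> Bern -> Bogota -> Rabat -> Seoul -> Dubai -> Kigali -> Lima -> Kyoto -> Riga -> Perth -> Sofia -> Milan -> Tokyo -> Porto -> Quito

Visit Lagos; enqueue Bern, Bogota, Rabat, Seoul → queue [Bern, Bogota, Rabat, Seoul]
Visit Bern; enqueue Dubai, Kigali, Lima → queue [Bogota, Rabat, Seoul, Dubai, Kigali, Lima]
Visit Bogota; enqueue Kyoto, Riga → queue [Rabat, Seoul, Dubai, Kigali, Lima, Kyoto, Riga]
Visit Rabat → queue [Seoul, Dubai, Kigali, Lima, Kyoto, Riga]
Visit Seoul; enqueue Perth, Sofia → queue [Dubai, Kigali, Lima, Kyoto, Riga, Perth, Sofia]
Visit Dubai; enqueue Milan, Tokyo → queue [Kigali, Lima, Kyoto, Riga, Perth, Sofia, Milan, Tokyo]
Visit Kigali; enqueue Porto → queue [Lima, Kyoto, Riga, Perth, Sofia, Milan, Tokyo, Porto]
Visit Lima → queue [Kyoto, Riga, Perth, Sofia, Milan, Tokyo, Porto]
Visit Kyoto; enqueue Quito → queue [Riga, Perth, Sofia, Milan, Tokyo, Porto, Quito]
Visit Riga → queue [Perth, Sofia, Milan, Tokyo, Porto, Quito]
Visit Perth → queue [Sofia, Milan, Tokyo, Porto, Quito]
Visit Sofia → queue [Milan, Tokyo, Porto, Quito]
Visit Milan → queue [Tokyo, Porto, Quito]
Visit Tokyo → queue [Porto, Quito]
Visit Porto → queue [Quito]
Visit Quito → queue []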